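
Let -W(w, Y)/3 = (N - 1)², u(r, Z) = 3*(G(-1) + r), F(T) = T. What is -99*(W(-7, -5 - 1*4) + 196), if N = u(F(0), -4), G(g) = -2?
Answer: -4851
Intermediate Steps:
u(r, Z) = -6 + 3*r (u(r, Z) = 3*(-2 + r) = -6 + 3*r)
N = -6 (N = -6 + 3*0 = -6 + 0 = -6)
W(w, Y) = -147 (W(w, Y) = -3*(-6 - 1)² = -3*(-7)² = -3*49 = -147)
-99*(W(-7, -5 - 1*4) + 196) = -99*(-147 + 196) = -99*49 = -4851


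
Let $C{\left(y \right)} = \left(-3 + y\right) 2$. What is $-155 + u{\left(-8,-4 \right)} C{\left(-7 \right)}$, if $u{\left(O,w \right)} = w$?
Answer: $-75$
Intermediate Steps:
$C{\left(y \right)} = -6 + 2 y$
$-155 + u{\left(-8,-4 \right)} C{\left(-7 \right)} = -155 - 4 \left(-6 + 2 \left(-7\right)\right) = -155 - 4 \left(-6 - 14\right) = -155 - -80 = -155 + 80 = -75$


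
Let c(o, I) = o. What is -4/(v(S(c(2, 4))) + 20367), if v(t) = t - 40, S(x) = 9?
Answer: -1/5084 ≈ -0.00019670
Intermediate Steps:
v(t) = -40 + t
-4/(v(S(c(2, 4))) + 20367) = -4/((-40 + 9) + 20367) = -4/(-31 + 20367) = -4/20336 = (1/20336)*(-4) = -1/5084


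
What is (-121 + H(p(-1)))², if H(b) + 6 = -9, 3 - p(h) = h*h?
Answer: 18496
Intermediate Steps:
p(h) = 3 - h² (p(h) = 3 - h*h = 3 - h²)
H(b) = -15 (H(b) = -6 - 9 = -15)
(-121 + H(p(-1)))² = (-121 - 15)² = (-136)² = 18496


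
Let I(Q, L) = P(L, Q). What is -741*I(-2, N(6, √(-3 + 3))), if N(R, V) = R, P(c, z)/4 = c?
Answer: -17784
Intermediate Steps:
P(c, z) = 4*c
I(Q, L) = 4*L
-741*I(-2, N(6, √(-3 + 3))) = -2964*6 = -741*24 = -17784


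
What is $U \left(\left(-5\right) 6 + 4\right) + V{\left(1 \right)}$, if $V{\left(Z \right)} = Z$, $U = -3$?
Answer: $79$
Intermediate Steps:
$U \left(\left(-5\right) 6 + 4\right) + V{\left(1 \right)} = - 3 \left(\left(-5\right) 6 + 4\right) + 1 = - 3 \left(-30 + 4\right) + 1 = \left(-3\right) \left(-26\right) + 1 = 78 + 1 = 79$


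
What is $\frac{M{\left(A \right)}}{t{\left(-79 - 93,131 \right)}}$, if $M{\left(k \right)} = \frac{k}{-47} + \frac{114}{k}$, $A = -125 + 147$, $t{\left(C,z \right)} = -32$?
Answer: $- \frac{2437}{16544} \approx -0.1473$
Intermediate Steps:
$A = 22$
$M{\left(k \right)} = \frac{114}{k} - \frac{k}{47}$ ($M{\left(k \right)} = k \left(- \frac{1}{47}\right) + \frac{114}{k} = - \frac{k}{47} + \frac{114}{k} = \frac{114}{k} - \frac{k}{47}$)
$\frac{M{\left(A \right)}}{t{\left(-79 - 93,131 \right)}} = \frac{\frac{114}{22} - \frac{22}{47}}{-32} = \left(114 \cdot \frac{1}{22} - \frac{22}{47}\right) \left(- \frac{1}{32}\right) = \left(\frac{57}{11} - \frac{22}{47}\right) \left(- \frac{1}{32}\right) = \frac{2437}{517} \left(- \frac{1}{32}\right) = - \frac{2437}{16544}$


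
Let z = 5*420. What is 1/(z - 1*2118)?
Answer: -1/18 ≈ -0.055556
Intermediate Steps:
z = 2100
1/(z - 1*2118) = 1/(2100 - 1*2118) = 1/(2100 - 2118) = 1/(-18) = -1/18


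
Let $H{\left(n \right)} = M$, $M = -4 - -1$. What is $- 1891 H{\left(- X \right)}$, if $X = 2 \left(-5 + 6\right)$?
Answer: $5673$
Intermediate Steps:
$X = 2$ ($X = 2 \cdot 1 = 2$)
$M = -3$ ($M = -4 + 1 = -3$)
$H{\left(n \right)} = -3$
$- 1891 H{\left(- X \right)} = \left(-1891\right) \left(-3\right) = 5673$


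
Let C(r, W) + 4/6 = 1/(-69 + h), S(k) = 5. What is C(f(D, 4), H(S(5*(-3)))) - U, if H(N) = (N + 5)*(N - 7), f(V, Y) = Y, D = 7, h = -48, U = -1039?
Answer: 121484/117 ≈ 1038.3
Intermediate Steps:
H(N) = (-7 + N)*(5 + N) (H(N) = (5 + N)*(-7 + N) = (-7 + N)*(5 + N))
C(r, W) = -79/117 (C(r, W) = -⅔ + 1/(-69 - 48) = -⅔ + 1/(-117) = -⅔ - 1/117 = -79/117)
C(f(D, 4), H(S(5*(-3)))) - U = -79/117 - 1*(-1039) = -79/117 + 1039 = 121484/117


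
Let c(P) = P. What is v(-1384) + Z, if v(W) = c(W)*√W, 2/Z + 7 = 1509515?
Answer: 1/754754 - 2768*I*√346 ≈ 1.3249e-6 - 51488.0*I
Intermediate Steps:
Z = 1/754754 (Z = 2/(-7 + 1509515) = 2/1509508 = 2*(1/1509508) = 1/754754 ≈ 1.3249e-6)
v(W) = W^(3/2) (v(W) = W*√W = W^(3/2))
v(-1384) + Z = (-1384)^(3/2) + 1/754754 = -2768*I*√346 + 1/754754 = 1/754754 - 2768*I*√346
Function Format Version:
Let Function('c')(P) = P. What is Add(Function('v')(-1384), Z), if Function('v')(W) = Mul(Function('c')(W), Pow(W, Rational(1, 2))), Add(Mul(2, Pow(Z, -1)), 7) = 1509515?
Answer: Add(Rational(1, 754754), Mul(-2768, I, Pow(346, Rational(1, 2)))) ≈ Add(1.3249e-6, Mul(-51488., I))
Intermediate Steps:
Z = Rational(1, 754754) (Z = Mul(2, Pow(Add(-7, 1509515), -1)) = Mul(2, Pow(1509508, -1)) = Mul(2, Rational(1, 1509508)) = Rational(1, 754754) ≈ 1.3249e-6)
Function('v')(W) = Pow(W, Rational(3, 2)) (Function('v')(W) = Mul(W, Pow(W, Rational(1, 2))) = Pow(W, Rational(3, 2)))
Add(Function('v')(-1384), Z) = Add(Pow(-1384, Rational(3, 2)), Rational(1, 754754)) = Add(Mul(-2768, I, Pow(346, Rational(1, 2))), Rational(1, 754754)) = Add(Rational(1, 754754), Mul(-2768, I, Pow(346, Rational(1, 2))))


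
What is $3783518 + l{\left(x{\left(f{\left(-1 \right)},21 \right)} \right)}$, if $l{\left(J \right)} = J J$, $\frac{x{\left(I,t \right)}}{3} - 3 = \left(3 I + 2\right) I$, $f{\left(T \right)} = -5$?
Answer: $3825134$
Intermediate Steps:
$x{\left(I,t \right)} = 9 + 3 I \left(2 + 3 I\right)$ ($x{\left(I,t \right)} = 9 + 3 \left(3 I + 2\right) I = 9 + 3 \left(2 + 3 I\right) I = 9 + 3 I \left(2 + 3 I\right)$)
$l{\left(J \right)} = J^{2}$
$3783518 + l{\left(x{\left(f{\left(-1 \right)},21 \right)} \right)} = 3783518 + \left(9 + 6 \left(-5\right) + 9 \left(-5\right)^{2}\right)^{2} = 3783518 + \left(9 - 30 + 9 \cdot 25\right)^{2} = 3783518 + \left(9 - 30 + 225\right)^{2} = 3783518 + 204^{2} = 3783518 + 41616 = 3825134$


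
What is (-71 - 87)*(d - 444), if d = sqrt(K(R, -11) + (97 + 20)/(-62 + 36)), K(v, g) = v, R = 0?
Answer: 70152 - 237*I*sqrt(2) ≈ 70152.0 - 335.17*I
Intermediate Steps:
d = 3*I*sqrt(2)/2 (d = sqrt(0 + (97 + 20)/(-62 + 36)) = sqrt(0 + 117/(-26)) = sqrt(0 + 117*(-1/26)) = sqrt(0 - 9/2) = sqrt(-9/2) = 3*I*sqrt(2)/2 ≈ 2.1213*I)
(-71 - 87)*(d - 444) = (-71 - 87)*(3*I*sqrt(2)/2 - 444) = -158*(-444 + 3*I*sqrt(2)/2) = 70152 - 237*I*sqrt(2)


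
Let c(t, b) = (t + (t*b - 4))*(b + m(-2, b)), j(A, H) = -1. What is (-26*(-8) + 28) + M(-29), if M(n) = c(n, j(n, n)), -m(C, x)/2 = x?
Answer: 232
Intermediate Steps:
m(C, x) = -2*x
c(t, b) = -b*(-4 + t + b*t) (c(t, b) = (t + (t*b - 4))*(b - 2*b) = (t + (b*t - 4))*(-b) = (t + (-4 + b*t))*(-b) = (-4 + t + b*t)*(-b) = -b*(-4 + t + b*t))
M(n) = -4 (M(n) = -(4 - n - 1*(-1)*n) = -(4 - n + n) = -1*4 = -4)
(-26*(-8) + 28) + M(-29) = (-26*(-8) + 28) - 4 = (208 + 28) - 4 = 236 - 4 = 232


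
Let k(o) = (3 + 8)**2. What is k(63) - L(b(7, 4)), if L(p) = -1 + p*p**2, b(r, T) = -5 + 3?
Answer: 130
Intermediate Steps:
k(o) = 121 (k(o) = 11**2 = 121)
b(r, T) = -2
L(p) = -1 + p**3
k(63) - L(b(7, 4)) = 121 - (-1 + (-2)**3) = 121 - (-1 - 8) = 121 - 1*(-9) = 121 + 9 = 130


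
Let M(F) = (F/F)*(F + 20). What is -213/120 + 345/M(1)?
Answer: 4103/280 ≈ 14.654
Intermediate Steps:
M(F) = 20 + F (M(F) = 1*(20 + F) = 20 + F)
-213/120 + 345/M(1) = -213/120 + 345/(20 + 1) = -213*1/120 + 345/21 = -71/40 + 345*(1/21) = -71/40 + 115/7 = 4103/280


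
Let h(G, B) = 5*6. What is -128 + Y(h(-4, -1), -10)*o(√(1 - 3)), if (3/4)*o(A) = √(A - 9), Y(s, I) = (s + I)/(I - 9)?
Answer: -128 - 80*√(-9 + I*√2)/57 ≈ -128.33 - 4.2234*I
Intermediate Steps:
h(G, B) = 30
Y(s, I) = (I + s)/(-9 + I)
o(A) = 4*√(-9 + A)/3 (o(A) = 4*√(A - 9)/3 = 4*√(-9 + A)/3)
-128 + Y(h(-4, -1), -10)*o(√(1 - 3)) = -128 + ((-10 + 30)/(-9 - 10))*(4*√(-9 + √(1 - 3))/3) = -128 + (20/(-19))*(4*√(-9 + √(-2))/3) = -128 + (-1/19*20)*(4*√(-9 + I*√2)/3) = -128 - 80*√(-9 + I*√2)/57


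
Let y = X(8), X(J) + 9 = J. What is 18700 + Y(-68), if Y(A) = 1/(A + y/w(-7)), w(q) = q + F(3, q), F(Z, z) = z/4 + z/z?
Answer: 39344769/2104 ≈ 18700.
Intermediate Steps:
F(Z, z) = 1 + z/4 (F(Z, z) = z*(¼) + 1 = z/4 + 1 = 1 + z/4)
X(J) = -9 + J
y = -1 (y = -9 + 8 = -1)
w(q) = 1 + 5*q/4 (w(q) = q + (1 + q/4) = 1 + 5*q/4)
Y(A) = 1/(4/31 + A) (Y(A) = 1/(A - 1/(1 + (5/4)*(-7))) = 1/(A - 1/(1 - 35/4)) = 1/(A - 1/(-31/4)) = 1/(A - 1*(-4/31)) = 1/(A + 4/31) = 1/(4/31 + A))
18700 + Y(-68) = 18700 + 31/(4 + 31*(-68)) = 18700 + 31/(4 - 2108) = 18700 + 31/(-2104) = 18700 + 31*(-1/2104) = 18700 - 31/2104 = 39344769/2104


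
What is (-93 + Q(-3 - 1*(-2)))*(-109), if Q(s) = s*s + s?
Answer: 10137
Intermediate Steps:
Q(s) = s + s**2 (Q(s) = s**2 + s = s + s**2)
(-93 + Q(-3 - 1*(-2)))*(-109) = (-93 + (-3 - 1*(-2))*(1 + (-3 - 1*(-2))))*(-109) = (-93 + (-3 + 2)*(1 + (-3 + 2)))*(-109) = (-93 - (1 - 1))*(-109) = (-93 - 1*0)*(-109) = (-93 + 0)*(-109) = -93*(-109) = 10137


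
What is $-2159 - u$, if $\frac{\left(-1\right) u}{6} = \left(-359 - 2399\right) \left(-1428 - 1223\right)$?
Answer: $43866589$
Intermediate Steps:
$u = -43868748$ ($u = - 6 \left(-359 - 2399\right) \left(-1428 - 1223\right) = - 6 \left(\left(-2758\right) \left(-2651\right)\right) = \left(-6\right) 7311458 = -43868748$)
$-2159 - u = -2159 - -43868748 = -2159 + 43868748 = 43866589$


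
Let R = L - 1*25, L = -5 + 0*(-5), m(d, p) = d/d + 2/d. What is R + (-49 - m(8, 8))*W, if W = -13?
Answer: 2493/4 ≈ 623.25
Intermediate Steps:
m(d, p) = 1 + 2/d
L = -5 (L = -5 + 0 = -5)
R = -30 (R = -5 - 1*25 = -5 - 25 = -30)
R + (-49 - m(8, 8))*W = -30 + (-49 - (2 + 8)/8)*(-13) = -30 + (-49 - 10/8)*(-13) = -30 + (-49 - 1*5/4)*(-13) = -30 + (-49 - 5/4)*(-13) = -30 - 201/4*(-13) = -30 + 2613/4 = 2493/4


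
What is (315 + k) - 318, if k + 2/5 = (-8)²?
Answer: 303/5 ≈ 60.600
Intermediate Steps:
k = 318/5 (k = -⅖ + (-8)² = -⅖ + 64 = 318/5 ≈ 63.600)
(315 + k) - 318 = (315 + 318/5) - 318 = 1893/5 - 318 = 303/5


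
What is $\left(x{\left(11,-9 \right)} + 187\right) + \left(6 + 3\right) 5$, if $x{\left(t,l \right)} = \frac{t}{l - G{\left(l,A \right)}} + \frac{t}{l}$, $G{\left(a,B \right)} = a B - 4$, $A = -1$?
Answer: $\frac{28979}{126} \approx 229.99$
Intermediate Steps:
$G{\left(a,B \right)} = -4 + B a$ ($G{\left(a,B \right)} = B a - 4 = -4 + B a$)
$x{\left(t,l \right)} = \frac{t}{l} + \frac{t}{4 + 2 l}$ ($x{\left(t,l \right)} = \frac{t}{l - \left(-4 - l\right)} + \frac{t}{l} = \frac{t}{l + \left(4 + l\right)} + \frac{t}{l} = \frac{t}{4 + 2 l} + \frac{t}{l} = \frac{t}{l} + \frac{t}{4 + 2 l}$)
$\left(x{\left(11,-9 \right)} + 187\right) + \left(6 + 3\right) 5 = \left(\frac{1}{2} \cdot 11 \frac{1}{-9} \frac{1}{2 - 9} \left(4 + 3 \left(-9\right)\right) + 187\right) + \left(6 + 3\right) 5 = \left(\frac{1}{2} \cdot 11 \left(- \frac{1}{9}\right) \frac{1}{-7} \left(4 - 27\right) + 187\right) + 9 \cdot 5 = \left(\frac{1}{2} \cdot 11 \left(- \frac{1}{9}\right) \left(- \frac{1}{7}\right) \left(-23\right) + 187\right) + 45 = \left(- \frac{253}{126} + 187\right) + 45 = \frac{23309}{126} + 45 = \frac{28979}{126}$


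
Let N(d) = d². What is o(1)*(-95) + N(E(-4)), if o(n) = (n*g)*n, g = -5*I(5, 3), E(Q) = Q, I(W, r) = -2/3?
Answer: -902/3 ≈ -300.67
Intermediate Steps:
I(W, r) = -⅔ (I(W, r) = -2*⅓ = -⅔)
g = 10/3 (g = -5*(-⅔) = 10/3 ≈ 3.3333)
o(n) = 10*n²/3 (o(n) = (n*(10/3))*n = (10*n/3)*n = 10*n²/3)
o(1)*(-95) + N(E(-4)) = ((10/3)*1²)*(-95) + (-4)² = ((10/3)*1)*(-95) + 16 = (10/3)*(-95) + 16 = -950/3 + 16 = -902/3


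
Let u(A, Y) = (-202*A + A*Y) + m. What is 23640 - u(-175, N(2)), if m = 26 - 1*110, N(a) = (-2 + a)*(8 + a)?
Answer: -11626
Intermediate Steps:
m = -84 (m = 26 - 110 = -84)
u(A, Y) = -84 - 202*A + A*Y (u(A, Y) = (-202*A + A*Y) - 84 = -84 - 202*A + A*Y)
23640 - u(-175, N(2)) = 23640 - (-84 - 202*(-175) - 175*(-16 + 2² + 6*2)) = 23640 - (-84 + 35350 - 175*(-16 + 4 + 12)) = 23640 - (-84 + 35350 - 175*0) = 23640 - (-84 + 35350 + 0) = 23640 - 1*35266 = 23640 - 35266 = -11626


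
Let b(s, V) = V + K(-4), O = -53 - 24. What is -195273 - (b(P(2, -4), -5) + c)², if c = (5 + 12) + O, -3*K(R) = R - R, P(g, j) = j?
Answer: -199498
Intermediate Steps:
K(R) = 0 (K(R) = -(R - R)/3 = -⅓*0 = 0)
O = -77
b(s, V) = V (b(s, V) = V + 0 = V)
c = -60 (c = (5 + 12) - 77 = 17 - 77 = -60)
-195273 - (b(P(2, -4), -5) + c)² = -195273 - (-5 - 60)² = -195273 - 1*(-65)² = -195273 - 1*4225 = -195273 - 4225 = -199498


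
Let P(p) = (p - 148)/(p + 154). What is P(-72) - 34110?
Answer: -1398620/41 ≈ -34113.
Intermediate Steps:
P(p) = (-148 + p)/(154 + p)
P(-72) - 34110 = (-148 - 72)/(154 - 72) - 34110 = -220/82 - 34110 = (1/82)*(-220) - 34110 = -110/41 - 34110 = -1398620/41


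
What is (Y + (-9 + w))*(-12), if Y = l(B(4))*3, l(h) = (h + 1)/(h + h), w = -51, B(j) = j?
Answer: 1395/2 ≈ 697.50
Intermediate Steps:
l(h) = (1 + h)/(2*h) (l(h) = (1 + h)/((2*h)) = (1 + h)*(1/(2*h)) = (1 + h)/(2*h))
Y = 15/8 (Y = ((1/2)*(1 + 4)/4)*3 = ((1/2)*(1/4)*5)*3 = (5/8)*3 = 15/8 ≈ 1.8750)
(Y + (-9 + w))*(-12) = (15/8 + (-9 - 51))*(-12) = (15/8 - 60)*(-12) = -465/8*(-12) = 1395/2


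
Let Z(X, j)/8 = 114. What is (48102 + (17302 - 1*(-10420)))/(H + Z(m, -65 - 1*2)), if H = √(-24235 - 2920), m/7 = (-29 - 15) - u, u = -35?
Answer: 69151488/858899 - 75824*I*√27155/858899 ≈ 80.512 - 14.548*I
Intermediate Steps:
m = -63 (m = 7*((-29 - 15) - 1*(-35)) = 7*(-44 + 35) = 7*(-9) = -63)
Z(X, j) = 912 (Z(X, j) = 8*114 = 912)
H = I*√27155 (H = √(-27155) = I*√27155 ≈ 164.79*I)
(48102 + (17302 - 1*(-10420)))/(H + Z(m, -65 - 1*2)) = (48102 + (17302 - 1*(-10420)))/(I*√27155 + 912) = (48102 + (17302 + 10420))/(912 + I*√27155) = (48102 + 27722)/(912 + I*√27155) = 75824/(912 + I*√27155)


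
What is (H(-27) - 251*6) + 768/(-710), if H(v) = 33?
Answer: -523299/355 ≈ -1474.1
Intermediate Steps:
(H(-27) - 251*6) + 768/(-710) = (33 - 251*6) + 768/(-710) = (33 - 1506) + 768*(-1/710) = -1473 - 384/355 = -523299/355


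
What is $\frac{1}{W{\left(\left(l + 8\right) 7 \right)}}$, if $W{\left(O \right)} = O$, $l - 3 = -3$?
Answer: $\frac{1}{56} \approx 0.017857$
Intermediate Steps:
$l = 0$ ($l = 3 - 3 = 0$)
$\frac{1}{W{\left(\left(l + 8\right) 7 \right)}} = \frac{1}{\left(0 + 8\right) 7} = \frac{1}{8 \cdot 7} = \frac{1}{56}$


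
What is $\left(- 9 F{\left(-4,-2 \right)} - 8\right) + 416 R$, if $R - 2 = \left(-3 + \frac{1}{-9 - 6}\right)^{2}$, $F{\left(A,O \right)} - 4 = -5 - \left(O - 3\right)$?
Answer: $\frac{1057556}{225} \approx 4700.3$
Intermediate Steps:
$F{\left(A,O \right)} = 2 - O$ ($F{\left(A,O \right)} = 4 - \left(2 + O\right) = 2 - O$)
$R = \frac{2566}{225}$ ($R = 2 + \left(-3 + \frac{1}{-9 - 6}\right)^{2} = 2 + \left(-3 + \frac{1}{-15}\right)^{2} = 2 + \left(-3 - \frac{1}{15}\right)^{2} = 2 + \left(- \frac{46}{15}\right)^{2} = 2 + \frac{2116}{225} = \frac{2566}{225} \approx 11.404$)
$\left(- 9 F{\left(-4,-2 \right)} - 8\right) + 416 R = \left(- 9 \left(2 - -2\right) - 8\right) + 416 \cdot \frac{2566}{225} = \left(- 9 \left(2 + 2\right) - 8\right) + \frac{1067456}{225} = \left(\left(-9\right) 4 - 8\right) + \frac{1067456}{225} = \left(-36 - 8\right) + \frac{1067456}{225} = -44 + \frac{1067456}{225} = \frac{1057556}{225}$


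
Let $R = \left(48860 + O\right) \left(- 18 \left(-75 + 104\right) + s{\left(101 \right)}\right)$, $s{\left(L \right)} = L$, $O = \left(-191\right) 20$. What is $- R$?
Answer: $18961840$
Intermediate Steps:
$O = -3820$
$R = -18961840$ ($R = \left(48860 - 3820\right) \left(- 18 \left(-75 + 104\right) + 101\right) = 45040 \left(\left(-18\right) 29 + 101\right) = 45040 \left(-522 + 101\right) = 45040 \left(-421\right) = -18961840$)
$- R = \left(-1\right) \left(-18961840\right) = 18961840$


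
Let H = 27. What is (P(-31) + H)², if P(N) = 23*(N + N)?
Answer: 1957201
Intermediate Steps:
P(N) = 46*N (P(N) = 23*(2*N) = 46*N)
(P(-31) + H)² = (46*(-31) + 27)² = (-1426 + 27)² = (-1399)² = 1957201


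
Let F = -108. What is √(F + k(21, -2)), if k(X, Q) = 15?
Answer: I*√93 ≈ 9.6436*I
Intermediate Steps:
√(F + k(21, -2)) = √(-108 + 15) = √(-93) = I*√93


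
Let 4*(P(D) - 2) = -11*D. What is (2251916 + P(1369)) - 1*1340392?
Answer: 3631045/4 ≈ 9.0776e+5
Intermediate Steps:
P(D) = 2 - 11*D/4 (P(D) = 2 + (-11*D)/4 = 2 - 11*D/4)
(2251916 + P(1369)) - 1*1340392 = (2251916 + (2 - 11/4*1369)) - 1*1340392 = (2251916 + (2 - 15059/4)) - 1340392 = (2251916 - 15051/4) - 1340392 = 8992613/4 - 1340392 = 3631045/4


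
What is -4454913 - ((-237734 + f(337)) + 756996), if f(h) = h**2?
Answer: -5087744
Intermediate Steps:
-4454913 - ((-237734 + f(337)) + 756996) = -4454913 - ((-237734 + 337**2) + 756996) = -4454913 - ((-237734 + 113569) + 756996) = -4454913 - (-124165 + 756996) = -4454913 - 1*632831 = -4454913 - 632831 = -5087744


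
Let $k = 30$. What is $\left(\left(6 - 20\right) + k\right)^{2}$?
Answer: $256$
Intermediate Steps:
$\left(\left(6 - 20\right) + k\right)^{2} = \left(\left(6 - 20\right) + 30\right)^{2} = \left(-14 + 30\right)^{2} = 16^{2} = 256$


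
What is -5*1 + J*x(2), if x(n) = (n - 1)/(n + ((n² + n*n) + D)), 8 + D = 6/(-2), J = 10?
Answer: -15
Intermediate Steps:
D = -11 (D = -8 + 6/(-2) = -8 + 6*(-½) = -8 - 3 = -11)
x(n) = (-1 + n)/(-11 + n + 2*n²) (x(n) = (n - 1)/(n + ((n² + n*n) - 11)) = (-1 + n)/(n + ((n² + n²) - 11)) = (-1 + n)/(n + (2*n² - 11)) = (-1 + n)/(n + (-11 + 2*n²)) = (-1 + n)/(-11 + n + 2*n²))
-5*1 + J*x(2) = -5*1 + 10*((-1 + 2)/(-11 + 2 + 2*2²)) = -5 + 10*(1/(-11 + 2 + 2*4)) = -5 + 10*(1/(-11 + 2 + 8)) = -5 + 10*(1/(-1)) = -5 + 10*(-1*1) = -5 + 10*(-1) = -5 - 10 = -15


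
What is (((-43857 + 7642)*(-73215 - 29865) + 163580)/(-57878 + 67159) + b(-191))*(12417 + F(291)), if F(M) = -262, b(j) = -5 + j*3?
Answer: 45311911755110/9281 ≈ 4.8822e+9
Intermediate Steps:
b(j) = -5 + 3*j
(((-43857 + 7642)*(-73215 - 29865) + 163580)/(-57878 + 67159) + b(-191))*(12417 + F(291)) = (((-43857 + 7642)*(-73215 - 29865) + 163580)/(-57878 + 67159) + (-5 + 3*(-191)))*(12417 - 262) = ((-36215*(-103080) + 163580)/9281 + (-5 - 573))*12155 = ((3733042200 + 163580)*(1/9281) - 578)*12155 = (3733205780*(1/9281) - 578)*12155 = (3733205780/9281 - 578)*12155 = (3727841362/9281)*12155 = 45311911755110/9281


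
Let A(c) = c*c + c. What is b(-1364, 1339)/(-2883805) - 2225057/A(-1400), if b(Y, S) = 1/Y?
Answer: -437614200130627/385208636258600 ≈ -1.1360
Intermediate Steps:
A(c) = c + c² (A(c) = c² + c = c + c²)
b(-1364, 1339)/(-2883805) - 2225057/A(-1400) = 1/(-1364*(-2883805)) - 2225057*(-1/(1400*(1 - 1400))) = -1/1364*(-1/2883805) - 2225057/((-1400*(-1399))) = 1/3933510020 - 2225057/1958600 = -437614200130627/385208636258600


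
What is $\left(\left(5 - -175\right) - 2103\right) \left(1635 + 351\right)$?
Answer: $-3819078$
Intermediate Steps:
$\left(\left(5 - -175\right) - 2103\right) \left(1635 + 351\right) = \left(\left(5 + 175\right) - 2103\right) 1986 = \left(180 - 2103\right) 1986 = \left(-1923\right) 1986 = -3819078$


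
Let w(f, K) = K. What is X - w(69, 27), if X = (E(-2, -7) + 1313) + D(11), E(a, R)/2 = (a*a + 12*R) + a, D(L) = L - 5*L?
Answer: 1078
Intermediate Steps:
D(L) = -4*L
E(a, R) = 2*a + 2*a² + 24*R (E(a, R) = 2*((a*a + 12*R) + a) = 2*((a² + 12*R) + a) = 2*(a + a² + 12*R) = 2*a + 2*a² + 24*R)
X = 1105 (X = ((2*(-2) + 2*(-2)² + 24*(-7)) + 1313) - 4*11 = ((-4 + 2*4 - 168) + 1313) - 44 = ((-4 + 8 - 168) + 1313) - 44 = (-164 + 1313) - 44 = 1149 - 44 = 1105)
X - w(69, 27) = 1105 - 1*27 = 1105 - 27 = 1078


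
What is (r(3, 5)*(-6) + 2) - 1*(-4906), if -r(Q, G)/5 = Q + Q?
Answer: 5088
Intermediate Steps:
r(Q, G) = -10*Q (r(Q, G) = -5*(Q + Q) = -10*Q)
(r(3, 5)*(-6) + 2) - 1*(-4906) = (-10*3*(-6) + 2) - 1*(-4906) = (-30*(-6) + 2) + 4906 = (180 + 2) + 4906 = 182 + 4906 = 5088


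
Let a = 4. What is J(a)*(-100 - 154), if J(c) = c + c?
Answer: -2032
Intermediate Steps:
J(c) = 2*c
J(a)*(-100 - 154) = (2*4)*(-100 - 154) = 8*(-254) = -2032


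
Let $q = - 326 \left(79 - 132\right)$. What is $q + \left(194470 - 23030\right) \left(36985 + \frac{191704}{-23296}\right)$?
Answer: $\frac{1153755309851}{182} \approx 6.3393 \cdot 10^{9}$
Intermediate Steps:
$q = 17278$ ($q = \left(-326\right) \left(-53\right) = 17278$)
$q + \left(194470 - 23030\right) \left(36985 + \frac{191704}{-23296}\right) = 17278 + \left(194470 - 23030\right) \left(36985 + \frac{191704}{-23296}\right) = 17278 + 171440 \left(36985 + 191704 \left(- \frac{1}{23296}\right)\right) = 17278 + 171440 \left(36985 - \frac{23963}{2912}\right) = 17278 + 171440 \cdot \frac{107676357}{2912} = 17278 + \frac{1153752165255}{182} = \frac{1153755309851}{182}$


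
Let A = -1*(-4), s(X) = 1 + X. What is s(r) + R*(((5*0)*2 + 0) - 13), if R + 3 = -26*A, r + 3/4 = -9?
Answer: 5529/4 ≈ 1382.3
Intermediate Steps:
r = -39/4 (r = -¾ - 9 = -39/4 ≈ -9.7500)
A = 4
R = -107 (R = -3 - 26*4 = -3 - 104 = -107)
s(r) + R*(((5*0)*2 + 0) - 13) = (1 - 39/4) - 107*(((5*0)*2 + 0) - 13) = -35/4 - 107*((0*2 + 0) - 13) = -35/4 - 107*((0 + 0) - 13) = -35/4 - 107*(0 - 13) = -35/4 - 107*(-13) = -35/4 + 1391 = 5529/4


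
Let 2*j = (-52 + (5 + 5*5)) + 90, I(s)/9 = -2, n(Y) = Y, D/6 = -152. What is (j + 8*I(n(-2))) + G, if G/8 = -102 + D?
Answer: -8222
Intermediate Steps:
D = -912 (D = 6*(-152) = -912)
I(s) = -18 (I(s) = 9*(-2) = -18)
G = -8112 (G = 8*(-102 - 912) = 8*(-1014) = -8112)
j = 34 (j = ((-52 + (5 + 5*5)) + 90)/2 = ((-52 + (5 + 25)) + 90)/2 = ((-52 + 30) + 90)/2 = (-22 + 90)/2 = (½)*68 = 34)
(j + 8*I(n(-2))) + G = (34 + 8*(-18)) - 8112 = (34 - 144) - 8112 = -110 - 8112 = -8222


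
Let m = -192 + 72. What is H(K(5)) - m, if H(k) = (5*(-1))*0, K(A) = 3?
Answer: 120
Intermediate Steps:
m = -120
H(k) = 0 (H(k) = -5*0 = 0)
H(K(5)) - m = 0 - 1*(-120) = 0 + 120 = 120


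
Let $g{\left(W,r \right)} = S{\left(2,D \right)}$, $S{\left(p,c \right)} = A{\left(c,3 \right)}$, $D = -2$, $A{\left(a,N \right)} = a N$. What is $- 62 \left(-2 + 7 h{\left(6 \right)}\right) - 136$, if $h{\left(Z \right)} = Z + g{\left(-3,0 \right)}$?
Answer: $-12$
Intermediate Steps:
$A{\left(a,N \right)} = N a$
$S{\left(p,c \right)} = 3 c$
$g{\left(W,r \right)} = -6$ ($g{\left(W,r \right)} = 3 \left(-2\right) = -6$)
$h{\left(Z \right)} = -6 + Z$ ($h{\left(Z \right)} = Z - 6 = -6 + Z$)
$- 62 \left(-2 + 7 h{\left(6 \right)}\right) - 136 = - 62 \left(-2 + 7 \left(-6 + 6\right)\right) - 136 = - 62 \left(-2 + 7 \cdot 0\right) - 136 = - 62 \left(-2 + 0\right) - 136 = \left(-62\right) \left(-2\right) - 136 = 124 - 136 = -12$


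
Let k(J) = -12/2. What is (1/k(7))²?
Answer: 1/36 ≈ 0.027778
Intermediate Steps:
k(J) = -6 (k(J) = -12*½ = -6)
(1/k(7))² = (1/(-6))² = (-⅙)² = 1/36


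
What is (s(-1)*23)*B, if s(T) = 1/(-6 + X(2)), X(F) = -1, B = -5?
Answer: 115/7 ≈ 16.429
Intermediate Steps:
s(T) = -⅐ (s(T) = 1/(-6 - 1) = 1/(-7) = -⅐)
(s(-1)*23)*B = -⅐*23*(-5) = -23/7*(-5) = 115/7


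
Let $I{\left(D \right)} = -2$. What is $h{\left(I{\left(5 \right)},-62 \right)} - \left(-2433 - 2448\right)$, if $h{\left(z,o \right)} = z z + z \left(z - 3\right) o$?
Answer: $4265$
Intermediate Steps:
$h{\left(z,o \right)} = z^{2} + o z \left(-3 + z\right)$ ($h{\left(z,o \right)} = z^{2} + z \left(-3 + z\right) o = z^{2} + o z \left(-3 + z\right)$)
$h{\left(I{\left(5 \right)},-62 \right)} - \left(-2433 - 2448\right) = - 2 \left(-2 - -186 - -124\right) - \left(-2433 - 2448\right) = - 2 \left(-2 + 186 + 124\right) - \left(-2433 - 2448\right) = \left(-2\right) 308 - -4881 = -616 + 4881 = 4265$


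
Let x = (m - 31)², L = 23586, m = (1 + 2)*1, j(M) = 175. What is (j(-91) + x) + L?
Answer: 24545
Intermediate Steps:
m = 3 (m = 3*1 = 3)
x = 784 (x = (3 - 31)² = (-28)² = 784)
(j(-91) + x) + L = (175 + 784) + 23586 = 959 + 23586 = 24545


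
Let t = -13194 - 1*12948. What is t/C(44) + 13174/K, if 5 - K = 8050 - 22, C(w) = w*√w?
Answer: -13174/8023 - 13071*√11/484 ≈ -91.211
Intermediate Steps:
C(w) = w^(3/2)
t = -26142 (t = -13194 - 12948 = -26142)
K = -8023 (K = 5 - (8050 - 22) = 5 - 1*8028 = 5 - 8028 = -8023)
t/C(44) + 13174/K = -26142*√11/968 + 13174/(-8023) = -26142*√11/968 + 13174*(-1/8023) = -13071*√11/484 - 13174/8023 = -13174/8023 - 13071*√11/484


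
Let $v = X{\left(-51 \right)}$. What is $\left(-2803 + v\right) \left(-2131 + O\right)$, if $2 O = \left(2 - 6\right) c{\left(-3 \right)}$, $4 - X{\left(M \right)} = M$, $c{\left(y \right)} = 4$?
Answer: $5877972$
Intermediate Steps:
$X{\left(M \right)} = 4 - M$
$O = -8$ ($O = \frac{\left(2 - 6\right) 4}{2} = \frac{\left(-4\right) 4}{2} = \frac{1}{2} \left(-16\right) = -8$)
$v = 55$ ($v = 4 - -51 = 4 + 51 = 55$)
$\left(-2803 + v\right) \left(-2131 + O\right) = \left(-2803 + 55\right) \left(-2131 - 8\right) = \left(-2748\right) \left(-2139\right) = 5877972$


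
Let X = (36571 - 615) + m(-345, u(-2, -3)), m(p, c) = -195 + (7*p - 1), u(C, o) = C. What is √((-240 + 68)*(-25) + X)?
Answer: √37645 ≈ 194.02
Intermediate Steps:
m(p, c) = -196 + 7*p (m(p, c) = -195 + (-1 + 7*p) = -196 + 7*p)
X = 33345 (X = (36571 - 615) + (-196 + 7*(-345)) = 35956 + (-196 - 2415) = 35956 - 2611 = 33345)
√((-240 + 68)*(-25) + X) = √((-240 + 68)*(-25) + 33345) = √(-172*(-25) + 33345) = √(4300 + 33345) = √37645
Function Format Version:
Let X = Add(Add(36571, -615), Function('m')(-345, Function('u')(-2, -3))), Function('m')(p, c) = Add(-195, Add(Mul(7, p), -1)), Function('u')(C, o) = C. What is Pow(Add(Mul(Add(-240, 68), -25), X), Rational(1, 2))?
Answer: Pow(37645, Rational(1, 2)) ≈ 194.02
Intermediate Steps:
Function('m')(p, c) = Add(-196, Mul(7, p)) (Function('m')(p, c) = Add(-195, Add(-1, Mul(7, p))) = Add(-196, Mul(7, p)))
X = 33345 (X = Add(Add(36571, -615), Add(-196, Mul(7, -345))) = Add(35956, Add(-196, -2415)) = Add(35956, -2611) = 33345)
Pow(Add(Mul(Add(-240, 68), -25), X), Rational(1, 2)) = Pow(Add(Mul(Add(-240, 68), -25), 33345), Rational(1, 2)) = Pow(Add(Mul(-172, -25), 33345), Rational(1, 2)) = Pow(Add(4300, 33345), Rational(1, 2)) = Pow(37645, Rational(1, 2))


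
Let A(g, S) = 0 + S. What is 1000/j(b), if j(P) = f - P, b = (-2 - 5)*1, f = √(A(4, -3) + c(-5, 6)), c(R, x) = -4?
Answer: 125 - 125*I*√7/7 ≈ 125.0 - 47.246*I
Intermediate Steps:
A(g, S) = S
f = I*√7 (f = √(-3 - 4) = √(-7) = I*√7 ≈ 2.6458*I)
b = -7 (b = -7*1 = -7)
j(P) = -P + I*√7 (j(P) = I*√7 - P = -P + I*√7)
1000/j(b) = 1000/(-1*(-7) + I*√7) = 1000/(7 + I*√7)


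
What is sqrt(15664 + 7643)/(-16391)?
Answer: -sqrt(23307)/16391 ≈ -0.0093140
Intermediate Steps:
sqrt(15664 + 7643)/(-16391) = sqrt(23307)*(-1/16391) = -sqrt(23307)/16391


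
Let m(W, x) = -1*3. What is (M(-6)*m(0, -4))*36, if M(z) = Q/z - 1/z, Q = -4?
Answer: -90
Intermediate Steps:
M(z) = -5/z (M(z) = -4/z - 1/z = -5/z)
m(W, x) = -3
(M(-6)*m(0, -4))*36 = (-5/(-6)*(-3))*36 = (-5*(-⅙)*(-3))*36 = ((⅚)*(-3))*36 = -5/2*36 = -90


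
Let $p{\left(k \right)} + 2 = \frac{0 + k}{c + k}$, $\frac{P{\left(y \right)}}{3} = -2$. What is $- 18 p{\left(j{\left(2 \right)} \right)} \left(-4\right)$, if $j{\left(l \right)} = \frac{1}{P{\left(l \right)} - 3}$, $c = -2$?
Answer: $- \frac{2664}{19} \approx -140.21$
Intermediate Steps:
$P{\left(y \right)} = -6$ ($P{\left(y \right)} = 3 \left(-2\right) = -6$)
$j{\left(l \right)} = - \frac{1}{9}$ ($j{\left(l \right)} = \frac{1}{-6 - 3} = \frac{1}{-9} = - \frac{1}{9}$)
$p{\left(k \right)} = -2 + \frac{k}{-2 + k}$ ($p{\left(k \right)} = -2 + \frac{0 + k}{-2 + k} = -2 + \frac{k}{-2 + k}$)
$- 18 p{\left(j{\left(2 \right)} \right)} \left(-4\right) = - 18 \frac{4 - - \frac{1}{9}}{-2 - \frac{1}{9}} \left(-4\right) = - 18 \frac{4 + \frac{1}{9}}{- \frac{19}{9}} \left(-4\right) = - 18 \left(\left(- \frac{9}{19}\right) \frac{37}{9}\right) \left(-4\right) = \left(-18\right) \left(- \frac{37}{19}\right) \left(-4\right) = \frac{666}{19} \left(-4\right) = - \frac{2664}{19}$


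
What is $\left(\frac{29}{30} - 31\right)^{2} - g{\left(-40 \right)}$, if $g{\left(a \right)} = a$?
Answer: $\frac{847801}{900} \approx 942.0$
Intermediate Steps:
$\left(\frac{29}{30} - 31\right)^{2} - g{\left(-40 \right)} = \left(\frac{29}{30} - 31\right)^{2} - -40 = \left(29 \cdot \frac{1}{30} - 31\right)^{2} + 40 = \left(\frac{29}{30} - 31\right)^{2} + 40 = \left(- \frac{901}{30}\right)^{2} + 40 = \frac{811801}{900} + 40 = \frac{847801}{900}$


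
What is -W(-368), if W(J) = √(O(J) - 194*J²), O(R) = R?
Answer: -28*I*√33511 ≈ -5125.7*I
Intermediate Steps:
W(J) = √(J - 194*J²)
-W(-368) = -√(-368*(1 - 194*(-368))) = -√(-368*(1 + 71392)) = -√(-368*71393) = -√(-26272624) = -28*I*√33511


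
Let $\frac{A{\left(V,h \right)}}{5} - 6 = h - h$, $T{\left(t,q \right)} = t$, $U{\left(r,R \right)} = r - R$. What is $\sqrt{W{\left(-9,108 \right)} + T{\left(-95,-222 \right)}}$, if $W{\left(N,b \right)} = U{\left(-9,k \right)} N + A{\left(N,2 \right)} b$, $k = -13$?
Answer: $\sqrt{3109} \approx 55.758$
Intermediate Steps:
$A{\left(V,h \right)} = 30$ ($A{\left(V,h \right)} = 30 + 5 \left(h - h\right) = 30 + 5 \cdot 0 = 30 + 0 = 30$)
$W{\left(N,b \right)} = 4 N + 30 b$ ($W{\left(N,b \right)} = \left(-9 - -13\right) N + 30 b = \left(-9 + 13\right) N + 30 b = 4 N + 30 b$)
$\sqrt{W{\left(-9,108 \right)} + T{\left(-95,-222 \right)}} = \sqrt{\left(4 \left(-9\right) + 30 \cdot 108\right) - 95} = \sqrt{\left(-36 + 3240\right) - 95} = \sqrt{3204 - 95} = \sqrt{3109}$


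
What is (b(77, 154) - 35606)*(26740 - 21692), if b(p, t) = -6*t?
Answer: -184403440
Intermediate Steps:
(b(77, 154) - 35606)*(26740 - 21692) = (-6*154 - 35606)*(26740 - 21692) = (-924 - 35606)*5048 = -36530*5048 = -184403440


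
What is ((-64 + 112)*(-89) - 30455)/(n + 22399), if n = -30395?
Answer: 34727/7996 ≈ 4.3430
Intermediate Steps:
((-64 + 112)*(-89) - 30455)/(n + 22399) = ((-64 + 112)*(-89) - 30455)/(-30395 + 22399) = (48*(-89) - 30455)/(-7996) = (-4272 - 30455)*(-1/7996) = -34727*(-1/7996) = 34727/7996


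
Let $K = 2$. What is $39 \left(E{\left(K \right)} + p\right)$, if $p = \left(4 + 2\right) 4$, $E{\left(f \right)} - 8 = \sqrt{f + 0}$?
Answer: $1248 + 39 \sqrt{2} \approx 1303.2$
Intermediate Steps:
$E{\left(f \right)} = 8 + \sqrt{f}$ ($E{\left(f \right)} = 8 + \sqrt{f + 0} = 8 + \sqrt{f}$)
$p = 24$ ($p = 6 \cdot 4 = 24$)
$39 \left(E{\left(K \right)} + p\right) = 39 \left(\left(8 + \sqrt{2}\right) + 24\right) = 39 \left(32 + \sqrt{2}\right) = 1248 + 39 \sqrt{2}$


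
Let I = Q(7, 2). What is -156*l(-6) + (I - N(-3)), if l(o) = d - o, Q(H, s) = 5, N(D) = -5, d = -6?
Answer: 10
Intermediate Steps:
l(o) = -6 - o
I = 5
-156*l(-6) + (I - N(-3)) = -156*(-6 - 1*(-6)) + (5 - 1*(-5)) = -156*(-6 + 6) + (5 + 5) = -156*0 + 10 = 0 + 10 = 10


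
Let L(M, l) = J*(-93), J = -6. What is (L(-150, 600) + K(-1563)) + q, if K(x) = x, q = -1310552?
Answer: -1311557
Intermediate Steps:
L(M, l) = 558 (L(M, l) = -6*(-93) = 558)
(L(-150, 600) + K(-1563)) + q = (558 - 1563) - 1310552 = -1005 - 1310552 = -1311557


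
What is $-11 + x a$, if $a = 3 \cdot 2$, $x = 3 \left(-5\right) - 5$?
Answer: $-131$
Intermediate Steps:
$x = -20$ ($x = -15 - 5 = -20$)
$a = 6$
$-11 + x a = -11 - 120 = -131$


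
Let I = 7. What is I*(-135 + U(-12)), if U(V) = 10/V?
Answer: -5705/6 ≈ -950.83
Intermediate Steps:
I*(-135 + U(-12)) = 7*(-135 + 10/(-12)) = 7*(-135 + 10*(-1/12)) = 7*(-135 - ⅚) = 7*(-815/6) = -5705/6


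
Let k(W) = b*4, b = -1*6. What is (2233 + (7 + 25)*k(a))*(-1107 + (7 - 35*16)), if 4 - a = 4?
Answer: -2431900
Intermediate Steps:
a = 0 (a = 4 - 1*4 = 4 - 4 = 0)
b = -6
k(W) = -24 (k(W) = -6*4 = -24)
(2233 + (7 + 25)*k(a))*(-1107 + (7 - 35*16)) = (2233 + (7 + 25)*(-24))*(-1107 + (7 - 35*16)) = (2233 + 32*(-24))*(-1107 + (7 - 560)) = (2233 - 768)*(-1107 - 553) = 1465*(-1660) = -2431900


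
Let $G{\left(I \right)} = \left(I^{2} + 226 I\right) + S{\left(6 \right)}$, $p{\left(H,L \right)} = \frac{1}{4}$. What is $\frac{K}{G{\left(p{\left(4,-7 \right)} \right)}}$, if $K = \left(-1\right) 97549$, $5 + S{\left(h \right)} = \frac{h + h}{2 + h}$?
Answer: $- \frac{1560784}{849} \approx -1838.4$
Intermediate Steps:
$S{\left(h \right)} = -5 + \frac{2 h}{2 + h}$ ($S{\left(h \right)} = -5 + \frac{h + h}{2 + h} = -5 + \frac{2 h}{2 + h}$)
$p{\left(H,L \right)} = \frac{1}{4}$
$G{\left(I \right)} = - \frac{7}{2} + I^{2} + 226 I$ ($G{\left(I \right)} = \left(I^{2} + 226 I\right) + \frac{-10 - 18}{2 + 6} = \left(I^{2} + 226 I\right) + \frac{-10 - 18}{8} = \left(I^{2} + 226 I\right) + \frac{1}{8} \left(-28\right) = \left(I^{2} + 226 I\right) - \frac{7}{2} = - \frac{7}{2} + I^{2} + 226 I$)
$K = -97549$
$\frac{K}{G{\left(p{\left(4,-7 \right)} \right)}} = - \frac{97549}{- \frac{7}{2} + \left(\frac{1}{4}\right)^{2} + 226 \cdot \frac{1}{4}} = - \frac{97549}{- \frac{7}{2} + \frac{1}{16} + \frac{113}{2}} = - \frac{97549}{\frac{849}{16}} = \left(-97549\right) \frac{16}{849} = - \frac{1560784}{849}$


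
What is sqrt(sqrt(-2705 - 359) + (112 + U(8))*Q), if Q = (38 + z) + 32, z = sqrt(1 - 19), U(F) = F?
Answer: sqrt(8400 + 2*I*sqrt(766) + 360*I*sqrt(2)) ≈ 91.703 + 3.0777*I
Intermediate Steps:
z = 3*I*sqrt(2) (z = sqrt(-18) = 3*I*sqrt(2) ≈ 4.2426*I)
Q = 70 + 3*I*sqrt(2) (Q = (38 + 3*I*sqrt(2)) + 32 = 70 + 3*I*sqrt(2) ≈ 70.0 + 4.2426*I)
sqrt(sqrt(-2705 - 359) + (112 + U(8))*Q) = sqrt(sqrt(-2705 - 359) + (112 + 8)*(70 + 3*I*sqrt(2))) = sqrt(sqrt(-3064) + 120*(70 + 3*I*sqrt(2))) = sqrt(2*I*sqrt(766) + (8400 + 360*I*sqrt(2))) = sqrt(8400 + 2*I*sqrt(766) + 360*I*sqrt(2))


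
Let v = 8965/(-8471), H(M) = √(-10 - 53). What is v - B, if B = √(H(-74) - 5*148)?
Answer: -8965/8471 - √(-740 + 3*I*√7) ≈ -1.2042 - 27.203*I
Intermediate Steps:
H(M) = 3*I*√7 (H(M) = √(-63) = 3*I*√7)
B = √(-740 + 3*I*√7) (B = √(3*I*√7 - 5*148) = √(3*I*√7 - 740) = √(-740 + 3*I*√7) ≈ 0.1459 + 27.203*I)
v = -8965/8471 (v = 8965*(-1/8471) = -8965/8471 ≈ -1.0583)
v - B = -8965/8471 - √(-740 + 3*I*√7)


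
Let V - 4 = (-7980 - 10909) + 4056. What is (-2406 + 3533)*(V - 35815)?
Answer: -57075788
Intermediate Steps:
V = -14829 (V = 4 + ((-7980 - 10909) + 4056) = 4 + (-18889 + 4056) = 4 - 14833 = -14829)
(-2406 + 3533)*(V - 35815) = (-2406 + 3533)*(-14829 - 35815) = 1127*(-50644) = -57075788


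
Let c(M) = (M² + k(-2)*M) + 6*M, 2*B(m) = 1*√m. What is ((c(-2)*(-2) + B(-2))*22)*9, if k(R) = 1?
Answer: 3960 + 99*I*√2 ≈ 3960.0 + 140.01*I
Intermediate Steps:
B(m) = √m/2 (B(m) = (1*√m)/2 = √m/2)
c(M) = M² + 7*M (c(M) = (M² + 1*M) + 6*M = (M² + M) + 6*M = (M + M²) + 6*M = M² + 7*M)
((c(-2)*(-2) + B(-2))*22)*9 = ((-2*(7 - 2)*(-2) + √(-2)/2)*22)*9 = ((-2*5*(-2) + (I*√2)/2)*22)*9 = ((-10*(-2) + I*√2/2)*22)*9 = ((20 + I*√2/2)*22)*9 = (440 + 11*I*√2)*9 = 3960 + 99*I*√2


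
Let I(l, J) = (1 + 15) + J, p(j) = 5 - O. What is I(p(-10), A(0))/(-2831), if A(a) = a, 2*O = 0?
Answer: -16/2831 ≈ -0.0056517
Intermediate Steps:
O = 0 (O = (½)*0 = 0)
p(j) = 5 (p(j) = 5 - 1*0 = 5 + 0 = 5)
I(l, J) = 16 + J
I(p(-10), A(0))/(-2831) = (16 + 0)/(-2831) = 16*(-1/2831) = -16/2831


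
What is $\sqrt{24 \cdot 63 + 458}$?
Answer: $\sqrt{1970} \approx 44.385$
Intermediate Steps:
$\sqrt{24 \cdot 63 + 458} = \sqrt{1512 + 458} = \sqrt{1970}$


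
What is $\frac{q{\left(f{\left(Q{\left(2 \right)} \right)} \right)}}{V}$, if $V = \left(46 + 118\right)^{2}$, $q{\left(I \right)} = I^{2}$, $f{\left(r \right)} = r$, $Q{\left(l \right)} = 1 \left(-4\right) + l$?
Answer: $\frac{1}{6724} \approx 0.00014872$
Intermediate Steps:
$Q{\left(l \right)} = -4 + l$
$V = 26896$ ($V = 164^{2} = 26896$)
$\frac{q{\left(f{\left(Q{\left(2 \right)} \right)} \right)}}{V} = \frac{\left(-4 + 2\right)^{2}}{26896} = \left(-2\right)^{2} \cdot \frac{1}{26896} = 4 \cdot \frac{1}{26896} = \frac{1}{6724}$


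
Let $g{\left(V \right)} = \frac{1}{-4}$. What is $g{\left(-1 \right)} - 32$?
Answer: $- \frac{129}{4} \approx -32.25$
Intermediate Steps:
$g{\left(V \right)} = - \frac{1}{4}$
$g{\left(-1 \right)} - 32 = - \frac{1}{4} - 32 = - \frac{129}{4}$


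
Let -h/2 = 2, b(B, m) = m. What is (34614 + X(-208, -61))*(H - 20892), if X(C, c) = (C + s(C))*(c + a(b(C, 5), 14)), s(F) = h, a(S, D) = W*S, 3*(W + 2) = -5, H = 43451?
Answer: 3480808582/3 ≈ 1.1603e+9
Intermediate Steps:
W = -11/3 (W = -2 + (⅓)*(-5) = -2 - 5/3 = -11/3 ≈ -3.6667)
a(S, D) = -11*S/3
h = -4 (h = -2*2 = -4)
s(F) = -4
X(C, c) = (-4 + C)*(-55/3 + c) (X(C, c) = (C - 4)*(c - 11/3*5) = (-4 + C)*(c - 55/3) = (-4 + C)*(-55/3 + c))
(34614 + X(-208, -61))*(H - 20892) = (34614 + (220/3 - 4*(-61) - 55/3*(-208) - 208*(-61)))*(43451 - 20892) = (34614 + (220/3 + 244 + 11440/3 + 12688))*22559 = (34614 + 50456/3)*22559 = (154298/3)*22559 = 3480808582/3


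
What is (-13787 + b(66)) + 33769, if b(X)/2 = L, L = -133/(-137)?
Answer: 2737800/137 ≈ 19984.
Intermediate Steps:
L = 133/137 (L = -133*(-1/137) = 133/137 ≈ 0.97080)
b(X) = 266/137 (b(X) = 2*(133/137) = 266/137)
(-13787 + b(66)) + 33769 = (-13787 + 266/137) + 33769 = -1888553/137 + 33769 = 2737800/137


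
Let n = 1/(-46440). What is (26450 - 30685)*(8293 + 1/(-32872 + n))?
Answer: -53614642942253855/1526575681 ≈ -3.5121e+7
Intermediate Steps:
n = -1/46440 ≈ -2.1533e-5
(26450 - 30685)*(8293 + 1/(-32872 + n)) = (26450 - 30685)*(8293 + 1/(-32872 - 1/46440)) = -4235*(8293 + 1/(-1526575681/46440)) = -4235*(8293 - 46440/1526575681) = -4235*12659892076093/1526575681 = -53614642942253855/1526575681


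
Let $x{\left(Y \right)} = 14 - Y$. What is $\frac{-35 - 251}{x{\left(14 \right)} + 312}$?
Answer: $- \frac{11}{12} \approx -0.91667$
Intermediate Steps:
$\frac{-35 - 251}{x{\left(14 \right)} + 312} = \frac{-35 - 251}{\left(14 - 14\right) + 312} = - \frac{286}{\left(14 - 14\right) + 312} = - \frac{286}{0 + 312} = - \frac{286}{312} = \left(-286\right) \frac{1}{312} = - \frac{11}{12}$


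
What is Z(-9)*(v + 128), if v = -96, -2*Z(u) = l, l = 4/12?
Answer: -16/3 ≈ -5.3333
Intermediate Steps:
l = 1/3 (l = 4*(1/12) = 1/3 ≈ 0.33333)
Z(u) = -1/6 (Z(u) = -1/2*1/3 = -1/6)
Z(-9)*(v + 128) = -(-96 + 128)/6 = -1/6*32 = -16/3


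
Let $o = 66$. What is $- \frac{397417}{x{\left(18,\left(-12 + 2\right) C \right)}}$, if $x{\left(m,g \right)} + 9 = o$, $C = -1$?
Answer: $- \frac{397417}{57} \approx -6972.2$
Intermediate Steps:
$x{\left(m,g \right)} = 57$ ($x{\left(m,g \right)} = -9 + 66 = 57$)
$- \frac{397417}{x{\left(18,\left(-12 + 2\right) C \right)}} = - \frac{397417}{57}$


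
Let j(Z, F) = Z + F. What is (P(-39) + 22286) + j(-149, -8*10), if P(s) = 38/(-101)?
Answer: 2227719/101 ≈ 22057.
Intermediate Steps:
P(s) = -38/101 (P(s) = 38*(-1/101) = -38/101)
j(Z, F) = F + Z
(P(-39) + 22286) + j(-149, -8*10) = (-38/101 + 22286) + (-8*10 - 149) = 2250848/101 + (-80 - 149) = 2250848/101 - 229 = 2227719/101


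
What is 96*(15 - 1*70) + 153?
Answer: -5127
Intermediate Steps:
96*(15 - 1*70) + 153 = 96*(15 - 70) + 153 = 96*(-55) + 153 = -5280 + 153 = -5127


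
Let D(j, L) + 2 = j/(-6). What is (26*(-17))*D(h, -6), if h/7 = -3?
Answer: -663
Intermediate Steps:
h = -21 (h = 7*(-3) = -21)
D(j, L) = -2 - j/6 (D(j, L) = -2 + j/(-6) = -2 + j*(-1/6) = -2 - j/6)
(26*(-17))*D(h, -6) = (26*(-17))*(-2 - 1/6*(-21)) = -442*(-2 + 7/2) = -442*3/2 = -663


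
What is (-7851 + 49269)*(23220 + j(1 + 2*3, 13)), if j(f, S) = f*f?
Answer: 963755442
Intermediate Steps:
j(f, S) = f**2
(-7851 + 49269)*(23220 + j(1 + 2*3, 13)) = (-7851 + 49269)*(23220 + (1 + 2*3)**2) = 41418*(23220 + (1 + 6)**2) = 41418*(23220 + 7**2) = 41418*(23220 + 49) = 41418*23269 = 963755442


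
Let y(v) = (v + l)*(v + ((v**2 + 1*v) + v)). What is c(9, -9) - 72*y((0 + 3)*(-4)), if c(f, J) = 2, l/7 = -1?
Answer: 147746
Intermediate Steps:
l = -7 (l = 7*(-1) = -7)
y(v) = (-7 + v)*(v**2 + 3*v) (y(v) = (v - 7)*(v + ((v**2 + 1*v) + v)) = (-7 + v)*(v + ((v**2 + v) + v)) = (-7 + v)*(v + ((v + v**2) + v)) = (-7 + v)*(v + (v**2 + 2*v)) = (-7 + v)*(v**2 + 3*v))
c(9, -9) - 72*y((0 + 3)*(-4)) = 2 - 72*(0 + 3)*(-4)*(-21 + ((0 + 3)*(-4))**2 - 4*(0 + 3)*(-4)) = 2 - 72*3*(-4)*(-21 + (3*(-4))**2 - 12*(-4)) = 2 - (-864)*(-21 + (-12)**2 - 4*(-12)) = 2 - (-864)*(-21 + 144 + 48) = 2 - (-864)*171 = 2 - 72*(-2052) = 2 + 147744 = 147746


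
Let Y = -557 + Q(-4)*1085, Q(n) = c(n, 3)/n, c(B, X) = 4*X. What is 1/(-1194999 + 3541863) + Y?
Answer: -8946245567/2346864 ≈ -3812.0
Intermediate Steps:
Q(n) = 12/n (Q(n) = (4*3)/n = 12/n)
Y = -3812 (Y = -557 + (12/(-4))*1085 = -557 + (12*(-¼))*1085 = -557 - 3*1085 = -557 - 3255 = -3812)
1/(-1194999 + 3541863) + Y = 1/(-1194999 + 3541863) - 3812 = 1/2346864 - 3812 = -8946245567/2346864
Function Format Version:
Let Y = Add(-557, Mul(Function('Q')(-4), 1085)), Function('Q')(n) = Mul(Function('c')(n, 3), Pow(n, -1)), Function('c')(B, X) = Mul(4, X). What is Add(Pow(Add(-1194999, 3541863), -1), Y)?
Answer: Rational(-8946245567, 2346864) ≈ -3812.0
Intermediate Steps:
Function('Q')(n) = Mul(12, Pow(n, -1)) (Function('Q')(n) = Mul(Mul(4, 3), Pow(n, -1)) = Mul(12, Pow(n, -1)))
Y = -3812 (Y = Add(-557, Mul(Mul(12, Pow(-4, -1)), 1085)) = Add(-557, Mul(Mul(12, Rational(-1, 4)), 1085)) = Add(-557, Mul(-3, 1085)) = Add(-557, -3255) = -3812)
Add(Pow(Add(-1194999, 3541863), -1), Y) = Add(Pow(Add(-1194999, 3541863), -1), -3812) = Add(Pow(2346864, -1), -3812) = Add(Rational(1, 2346864), -3812) = Rational(-8946245567, 2346864)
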